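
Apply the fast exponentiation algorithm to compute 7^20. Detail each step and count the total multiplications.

Computing 7^20 by squaring (build up from 7^1; each line after the first costs one multiplication):

7^1 = 7
7^2 = (7^1)^2 = 7^2 = 49
7^4 = (7^2)^2 = 49^2 = 2401
7^5 = 7 * 7^4 = 7 * 2401 = 16807
7^10 = (7^5)^2 = 16807^2 = 282475249
7^20 = (7^10)^2 = 282475249^2 = 79792266297612001

Result: 79792266297612001
Multiplications needed: 5 (5 lines after 7^1)

7^20 = 79792266297612001. Using exponentiation by squaring, this requires 5 multiplications. The key idea: if the exponent is even, square the half-power; if odd, multiply by the base once.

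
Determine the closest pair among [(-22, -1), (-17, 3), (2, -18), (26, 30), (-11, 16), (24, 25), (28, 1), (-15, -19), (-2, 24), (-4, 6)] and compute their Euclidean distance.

Computing all pairwise distances among 10 points:

d((-22, -1), (-17, 3)) = 6.4031
d((-22, -1), (2, -18)) = 29.4109
d((-22, -1), (26, 30)) = 57.1402
d((-22, -1), (-11, 16)) = 20.2485
d((-22, -1), (24, 25)) = 52.8394
d((-22, -1), (28, 1)) = 50.04
d((-22, -1), (-15, -19)) = 19.3132
d((-22, -1), (-2, 24)) = 32.0156
d((-22, -1), (-4, 6)) = 19.3132
d((-17, 3), (2, -18)) = 28.3196
d((-17, 3), (26, 30)) = 50.774
d((-17, 3), (-11, 16)) = 14.3178
d((-17, 3), (24, 25)) = 46.5296
d((-17, 3), (28, 1)) = 45.0444
d((-17, 3), (-15, -19)) = 22.0907
d((-17, 3), (-2, 24)) = 25.807
d((-17, 3), (-4, 6)) = 13.3417
d((2, -18), (26, 30)) = 53.6656
d((2, -18), (-11, 16)) = 36.4005
d((2, -18), (24, 25)) = 48.3011
d((2, -18), (28, 1)) = 32.2025
d((2, -18), (-15, -19)) = 17.0294
d((2, -18), (-2, 24)) = 42.19
d((2, -18), (-4, 6)) = 24.7386
d((26, 30), (-11, 16)) = 39.5601
d((26, 30), (24, 25)) = 5.3852 <-- minimum
d((26, 30), (28, 1)) = 29.0689
d((26, 30), (-15, -19)) = 63.8905
d((26, 30), (-2, 24)) = 28.6356
d((26, 30), (-4, 6)) = 38.4187
d((-11, 16), (24, 25)) = 36.1386
d((-11, 16), (28, 1)) = 41.7852
d((-11, 16), (-15, -19)) = 35.2278
d((-11, 16), (-2, 24)) = 12.0416
d((-11, 16), (-4, 6)) = 12.2066
d((24, 25), (28, 1)) = 24.3311
d((24, 25), (-15, -19)) = 58.7963
d((24, 25), (-2, 24)) = 26.0192
d((24, 25), (-4, 6)) = 33.8378
d((28, 1), (-15, -19)) = 47.4236
d((28, 1), (-2, 24)) = 37.8021
d((28, 1), (-4, 6)) = 32.3883
d((-15, -19), (-2, 24)) = 44.9222
d((-15, -19), (-4, 6)) = 27.313
d((-2, 24), (-4, 6)) = 18.1108

Closest pair: (26, 30) and (24, 25) with distance 5.3852

The closest pair is (26, 30) and (24, 25) with Euclidean distance 5.3852. For 10 points, brute-force pairwise comparison is shown above. For large n, the divide-and-conquer algorithm (sort by x, recurse on halves, check the dividing strip) achieves O(n log n).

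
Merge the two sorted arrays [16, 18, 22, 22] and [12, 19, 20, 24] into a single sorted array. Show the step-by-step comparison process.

Merging process:

Compare 16 vs 12: take 12 from right. Merged: [12]
Compare 16 vs 19: take 16 from left. Merged: [12, 16]
Compare 18 vs 19: take 18 from left. Merged: [12, 16, 18]
Compare 22 vs 19: take 19 from right. Merged: [12, 16, 18, 19]
Compare 22 vs 20: take 20 from right. Merged: [12, 16, 18, 19, 20]
Compare 22 vs 24: take 22 from left. Merged: [12, 16, 18, 19, 20, 22]
Compare 22 vs 24: take 22 from left. Merged: [12, 16, 18, 19, 20, 22, 22]
Append remaining from right: [24]. Merged: [12, 16, 18, 19, 20, 22, 22, 24]

Final merged array: [12, 16, 18, 19, 20, 22, 22, 24]
Total comparisons: 7

The merged array is [12, 16, 18, 19, 20, 22, 22, 24], requiring 7 comparisons. The merge step runs in O(n) time where n is the total number of elements.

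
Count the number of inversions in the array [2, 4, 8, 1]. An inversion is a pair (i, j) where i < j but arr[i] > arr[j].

Finding inversions in [2, 4, 8, 1]:

(0, 3): arr[0]=2 > arr[3]=1
(1, 3): arr[1]=4 > arr[3]=1
(2, 3): arr[2]=8 > arr[3]=1

Total inversions: 3

The array has 3 inversion(s): (0,3), (1,3), (2,3). Each pair (i,j) satisfies i < j and arr[i] > arr[j].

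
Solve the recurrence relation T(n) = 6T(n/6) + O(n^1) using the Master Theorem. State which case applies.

Master Theorem for T(n) = 6T(n/6) + O(n^1):

a = 6, b = 6, c = 1
log_b(a) = log_6(6) = 1.0000

Case 2: c = 1 = log_6(6) = 1.0000
T(n) = O(n^1 log n) = O(n log n)

For T(n) = 6T(n/6) + O(n^1): log_6(6) = 1.0000. This is Case 2 of the Master Theorem (c = log_b(a), equal work at all levels), giving O(n log n).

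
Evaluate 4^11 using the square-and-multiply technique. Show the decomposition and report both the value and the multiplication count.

Computing 4^11 by squaring (build up from 4^1; each line after the first costs one multiplication):

4^1 = 4
4^2 = (4^1)^2 = 4^2 = 16
4^4 = (4^2)^2 = 16^2 = 256
4^5 = 4 * 4^4 = 4 * 256 = 1024
4^10 = (4^5)^2 = 1024^2 = 1048576
4^11 = 4 * 4^10 = 4 * 1048576 = 4194304

Result: 4194304
Multiplications needed: 5 (5 lines after 4^1)

4^11 = 4194304. Using exponentiation by squaring, this requires 5 multiplications. The key idea: if the exponent is even, square the half-power; if odd, multiply by the base once.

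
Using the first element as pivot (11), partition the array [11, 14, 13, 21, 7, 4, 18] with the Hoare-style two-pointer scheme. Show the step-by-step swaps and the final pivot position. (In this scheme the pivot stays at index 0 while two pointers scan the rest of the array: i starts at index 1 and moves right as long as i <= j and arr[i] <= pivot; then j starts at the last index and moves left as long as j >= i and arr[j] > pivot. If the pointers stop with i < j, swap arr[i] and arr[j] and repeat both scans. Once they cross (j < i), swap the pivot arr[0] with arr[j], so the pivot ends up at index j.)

Hoare-style two-pointer partition with pivot = 11:

Initial array: [11, 14, 13, 21, 7, 4, 18]

Pointers start at i = 1, j = 6.
i stops at index 1 (arr[1]=14 > 11), j stops at index 5 (arr[5]=4 <= 11): swap arr[1] and arr[5], array becomes [11, 4, 13, 21, 7, 14, 18]
i stops at index 2 (arr[2]=13 > 11), j stops at index 4 (arr[4]=7 <= 11): swap arr[2] and arr[4], array becomes [11, 4, 7, 21, 13, 14, 18]
i ends at 3, j ends at 2: the pointers have crossed (j < i), so scanning stops.

Swap pivot arr[0] with arr[2] to place pivot at position 2: [7, 4, 11, 21, 13, 14, 18]
Pivot position: 2

After partitioning with pivot 11, the array becomes [7, 4, 11, 21, 13, 14, 18]. The pivot is placed at index 2. All elements to the left of the pivot are <= 11, and all elements to the right are > 11.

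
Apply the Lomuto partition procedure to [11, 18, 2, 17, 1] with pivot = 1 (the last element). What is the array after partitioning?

Lomuto partition with pivot = 1:

Initial array: [11, 18, 2, 17, 1]

arr[0]=11 > 1: no swap
arr[1]=18 > 1: no swap
arr[2]=2 > 1: no swap
arr[3]=17 > 1: no swap

Place pivot at position 0: [1, 18, 2, 17, 11]
Pivot position: 0

After partitioning with pivot 1, the array becomes [1, 18, 2, 17, 11]. The pivot is placed at index 0. All elements to the left of the pivot are <= 1, and all elements to the right are > 1.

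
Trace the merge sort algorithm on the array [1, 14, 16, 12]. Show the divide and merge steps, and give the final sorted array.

Merge sort trace:

Split: [1, 14, 16, 12] -> [1, 14] and [16, 12]
  Split: [1, 14] -> [1] and [14]
  Merge: [1] + [14] -> [1, 14]
  Split: [16, 12] -> [16] and [12]
  Merge: [16] + [12] -> [12, 16]
Merge: [1, 14] + [12, 16] -> [1, 12, 14, 16]

Final sorted array: [1, 12, 14, 16]

The merge sort proceeds by recursively splitting the array and merging sorted halves.
After all merges, the sorted array is [1, 12, 14, 16].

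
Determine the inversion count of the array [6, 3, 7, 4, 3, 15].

Finding inversions in [6, 3, 7, 4, 3, 15]:

(0, 1): arr[0]=6 > arr[1]=3
(0, 3): arr[0]=6 > arr[3]=4
(0, 4): arr[0]=6 > arr[4]=3
(2, 3): arr[2]=7 > arr[3]=4
(2, 4): arr[2]=7 > arr[4]=3
(3, 4): arr[3]=4 > arr[4]=3

Total inversions: 6

The array has 6 inversion(s): (0,1), (0,3), (0,4), (2,3), (2,4), (3,4). Each pair (i,j) satisfies i < j and arr[i] > arr[j].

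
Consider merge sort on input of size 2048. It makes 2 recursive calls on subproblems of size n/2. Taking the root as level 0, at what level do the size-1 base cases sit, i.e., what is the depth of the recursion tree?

For divide and conquer with division factor 2:

Problem sizes at each level:
Level 0: 2048
Level 1: 1024
Level 2: 512
Level 3: 256
Level 4: 128
Level 5: 64
Level 6: 32
Level 7: 16
Level 8: 8
Level 9: 4
Level 10: 2
Level 11: 1

The root is level 0 and the size-1 base case is level 11 (the tree spans levels 0 through 11, i.e. 12 levels counting the root), so the depth is the number of divisions: log_2(2048) = 11

The recursion tree depth is log_2(2048) = 11. At each level, the problem size is divided by 2, so it takes 11 divisions to reduce to a base case of size 1. The algorithm makes 2 recursive calls at each level.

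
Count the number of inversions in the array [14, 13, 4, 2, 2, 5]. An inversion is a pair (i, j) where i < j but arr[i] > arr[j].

Finding inversions in [14, 13, 4, 2, 2, 5]:

(0, 1): arr[0]=14 > arr[1]=13
(0, 2): arr[0]=14 > arr[2]=4
(0, 3): arr[0]=14 > arr[3]=2
(0, 4): arr[0]=14 > arr[4]=2
(0, 5): arr[0]=14 > arr[5]=5
(1, 2): arr[1]=13 > arr[2]=4
(1, 3): arr[1]=13 > arr[3]=2
(1, 4): arr[1]=13 > arr[4]=2
(1, 5): arr[1]=13 > arr[5]=5
(2, 3): arr[2]=4 > arr[3]=2
(2, 4): arr[2]=4 > arr[4]=2

Total inversions: 11

The array has 11 inversion(s): (0,1), (0,2), (0,3), (0,4), (0,5), (1,2), (1,3), (1,4), (1,5), (2,3), (2,4). Each pair (i,j) satisfies i < j and arr[i] > arr[j].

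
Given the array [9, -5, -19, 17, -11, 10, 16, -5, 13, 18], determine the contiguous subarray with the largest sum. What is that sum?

Using Kadane's algorithm on [9, -5, -19, 17, -11, 10, 16, -5, 13, 18]:

Scanning through the array:
Position 1 (value -5): max_ending_here = 4, max_so_far = 9
Position 2 (value -19): max_ending_here = -15, max_so_far = 9
Position 3 (value 17): max_ending_here = 17, max_so_far = 17
Position 4 (value -11): max_ending_here = 6, max_so_far = 17
Position 5 (value 10): max_ending_here = 16, max_so_far = 17
Position 6 (value 16): max_ending_here = 32, max_so_far = 32
Position 7 (value -5): max_ending_here = 27, max_so_far = 32
Position 8 (value 13): max_ending_here = 40, max_so_far = 40
Position 9 (value 18): max_ending_here = 58, max_so_far = 58

Maximum subarray: [17, -11, 10, 16, -5, 13, 18]
Maximum sum: 58

The maximum subarray is [17, -11, 10, 16, -5, 13, 18] with sum 58. This subarray runs from index 3 to index 9.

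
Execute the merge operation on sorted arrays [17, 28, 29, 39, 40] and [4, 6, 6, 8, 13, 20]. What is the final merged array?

Merging process:

Compare 17 vs 4: take 4 from right. Merged: [4]
Compare 17 vs 6: take 6 from right. Merged: [4, 6]
Compare 17 vs 6: take 6 from right. Merged: [4, 6, 6]
Compare 17 vs 8: take 8 from right. Merged: [4, 6, 6, 8]
Compare 17 vs 13: take 13 from right. Merged: [4, 6, 6, 8, 13]
Compare 17 vs 20: take 17 from left. Merged: [4, 6, 6, 8, 13, 17]
Compare 28 vs 20: take 20 from right. Merged: [4, 6, 6, 8, 13, 17, 20]
Append remaining from left: [28, 29, 39, 40]. Merged: [4, 6, 6, 8, 13, 17, 20, 28, 29, 39, 40]

Final merged array: [4, 6, 6, 8, 13, 17, 20, 28, 29, 39, 40]
Total comparisons: 7

The merged array is [4, 6, 6, 8, 13, 17, 20, 28, 29, 39, 40], requiring 7 comparisons. The merge step runs in O(n) time where n is the total number of elements.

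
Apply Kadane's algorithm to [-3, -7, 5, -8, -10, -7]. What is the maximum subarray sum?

Using Kadane's algorithm on [-3, -7, 5, -8, -10, -7]:

Scanning through the array:
Position 1 (value -7): max_ending_here = -7, max_so_far = -3
Position 2 (value 5): max_ending_here = 5, max_so_far = 5
Position 3 (value -8): max_ending_here = -3, max_so_far = 5
Position 4 (value -10): max_ending_here = -10, max_so_far = 5
Position 5 (value -7): max_ending_here = -7, max_so_far = 5

Maximum subarray: [5]
Maximum sum: 5

The maximum subarray is [5] with sum 5. This subarray runs from index 2 to index 2.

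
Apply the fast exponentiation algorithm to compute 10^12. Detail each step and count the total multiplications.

Computing 10^12 by squaring (build up from 10^1; each line after the first costs one multiplication):

10^1 = 10
10^2 = (10^1)^2 = 10^2 = 100
10^3 = 10 * 10^2 = 10 * 100 = 1000
10^6 = (10^3)^2 = 1000^2 = 1000000
10^12 = (10^6)^2 = 1000000^2 = 1000000000000

Result: 1000000000000
Multiplications needed: 4 (4 lines after 10^1)

10^12 = 1000000000000. Using exponentiation by squaring, this requires 4 multiplications. The key idea: if the exponent is even, square the half-power; if odd, multiply by the base once.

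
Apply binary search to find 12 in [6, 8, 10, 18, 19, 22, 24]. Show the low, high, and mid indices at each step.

Binary search for 12 in [6, 8, 10, 18, 19, 22, 24]:

lo=0, hi=6, mid=3, arr[mid]=18 -> 18 > 12, search left half
lo=0, hi=2, mid=1, arr[mid]=8 -> 8 < 12, search right half
lo=2, hi=2, mid=2, arr[mid]=10 -> 10 < 12, search right half
lo=3 > hi=2, target 12 not found

Binary search determines that 12 is not in the array after 3 comparisons. The search space was exhausted without finding the target.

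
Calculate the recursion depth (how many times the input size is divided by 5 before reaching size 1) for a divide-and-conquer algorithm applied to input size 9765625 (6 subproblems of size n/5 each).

For divide and conquer with division factor 5:

Problem sizes at each level:
Level 0: 9765625
Level 1: 1953125
Level 2: 390625
Level 3: 78125
Level 4: 15625
Level 5: 3125
Level 6: 625
Level 7: 125
Level 8: 25
Level 9: 5
Level 10: 1

The root is level 0 and the size-1 base case is level 10 (the tree spans levels 0 through 10, i.e. 11 levels counting the root), so the depth is the number of divisions: log_5(9765625) = 10

The recursion tree depth is log_5(9765625) = 10. At each level, the problem size is divided by 5, so it takes 10 divisions to reduce to a base case of size 1. The algorithm makes 6 recursive calls at each level.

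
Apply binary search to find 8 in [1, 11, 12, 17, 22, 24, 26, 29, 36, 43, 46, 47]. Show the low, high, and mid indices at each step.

Binary search for 8 in [1, 11, 12, 17, 22, 24, 26, 29, 36, 43, 46, 47]:

lo=0, hi=11, mid=5, arr[mid]=24 -> 24 > 8, search left half
lo=0, hi=4, mid=2, arr[mid]=12 -> 12 > 8, search left half
lo=0, hi=1, mid=0, arr[mid]=1 -> 1 < 8, search right half
lo=1, hi=1, mid=1, arr[mid]=11 -> 11 > 8, search left half
lo=1 > hi=0, target 8 not found

Binary search determines that 8 is not in the array after 4 comparisons. The search space was exhausted without finding the target.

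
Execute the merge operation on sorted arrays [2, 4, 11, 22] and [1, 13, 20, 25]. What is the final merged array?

Merging process:

Compare 2 vs 1: take 1 from right. Merged: [1]
Compare 2 vs 13: take 2 from left. Merged: [1, 2]
Compare 4 vs 13: take 4 from left. Merged: [1, 2, 4]
Compare 11 vs 13: take 11 from left. Merged: [1, 2, 4, 11]
Compare 22 vs 13: take 13 from right. Merged: [1, 2, 4, 11, 13]
Compare 22 vs 20: take 20 from right. Merged: [1, 2, 4, 11, 13, 20]
Compare 22 vs 25: take 22 from left. Merged: [1, 2, 4, 11, 13, 20, 22]
Append remaining from right: [25]. Merged: [1, 2, 4, 11, 13, 20, 22, 25]

Final merged array: [1, 2, 4, 11, 13, 20, 22, 25]
Total comparisons: 7

The merged array is [1, 2, 4, 11, 13, 20, 22, 25], requiring 7 comparisons. The merge step runs in O(n) time where n is the total number of elements.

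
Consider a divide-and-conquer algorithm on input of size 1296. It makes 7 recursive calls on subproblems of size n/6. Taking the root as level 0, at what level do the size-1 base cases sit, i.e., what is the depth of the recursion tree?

For divide and conquer with division factor 6:

Problem sizes at each level:
Level 0: 1296
Level 1: 216
Level 2: 36
Level 3: 6
Level 4: 1

The root is level 0 and the size-1 base case is level 4 (the tree spans levels 0 through 4, i.e. 5 levels counting the root), so the depth is the number of divisions: log_6(1296) = 4

The recursion tree depth is log_6(1296) = 4. At each level, the problem size is divided by 6, so it takes 4 divisions to reduce to a base case of size 1. The algorithm makes 7 recursive calls at each level.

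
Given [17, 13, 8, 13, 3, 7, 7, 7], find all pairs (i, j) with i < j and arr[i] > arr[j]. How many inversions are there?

Finding inversions in [17, 13, 8, 13, 3, 7, 7, 7]:

(0, 1): arr[0]=17 > arr[1]=13
(0, 2): arr[0]=17 > arr[2]=8
(0, 3): arr[0]=17 > arr[3]=13
(0, 4): arr[0]=17 > arr[4]=3
(0, 5): arr[0]=17 > arr[5]=7
(0, 6): arr[0]=17 > arr[6]=7
(0, 7): arr[0]=17 > arr[7]=7
(1, 2): arr[1]=13 > arr[2]=8
(1, 4): arr[1]=13 > arr[4]=3
(1, 5): arr[1]=13 > arr[5]=7
(1, 6): arr[1]=13 > arr[6]=7
(1, 7): arr[1]=13 > arr[7]=7
(2, 4): arr[2]=8 > arr[4]=3
(2, 5): arr[2]=8 > arr[5]=7
(2, 6): arr[2]=8 > arr[6]=7
(2, 7): arr[2]=8 > arr[7]=7
(3, 4): arr[3]=13 > arr[4]=3
(3, 5): arr[3]=13 > arr[5]=7
(3, 6): arr[3]=13 > arr[6]=7
(3, 7): arr[3]=13 > arr[7]=7

Total inversions: 20

The array has 20 inversion(s): (0,1), (0,2), (0,3), (0,4), (0,5), (0,6), (0,7), (1,2), (1,4), (1,5), (1,6), (1,7), (2,4), (2,5), (2,6), (2,7), (3,4), (3,5), (3,6), (3,7). Each pair (i,j) satisfies i < j and arr[i] > arr[j].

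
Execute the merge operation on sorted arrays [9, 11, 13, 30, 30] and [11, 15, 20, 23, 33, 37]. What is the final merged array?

Merging process:

Compare 9 vs 11: take 9 from left. Merged: [9]
Compare 11 vs 11: take 11 from left. Merged: [9, 11]
Compare 13 vs 11: take 11 from right. Merged: [9, 11, 11]
Compare 13 vs 15: take 13 from left. Merged: [9, 11, 11, 13]
Compare 30 vs 15: take 15 from right. Merged: [9, 11, 11, 13, 15]
Compare 30 vs 20: take 20 from right. Merged: [9, 11, 11, 13, 15, 20]
Compare 30 vs 23: take 23 from right. Merged: [9, 11, 11, 13, 15, 20, 23]
Compare 30 vs 33: take 30 from left. Merged: [9, 11, 11, 13, 15, 20, 23, 30]
Compare 30 vs 33: take 30 from left. Merged: [9, 11, 11, 13, 15, 20, 23, 30, 30]
Append remaining from right: [33, 37]. Merged: [9, 11, 11, 13, 15, 20, 23, 30, 30, 33, 37]

Final merged array: [9, 11, 11, 13, 15, 20, 23, 30, 30, 33, 37]
Total comparisons: 9

The merged array is [9, 11, 11, 13, 15, 20, 23, 30, 30, 33, 37], requiring 9 comparisons. The merge step runs in O(n) time where n is the total number of elements.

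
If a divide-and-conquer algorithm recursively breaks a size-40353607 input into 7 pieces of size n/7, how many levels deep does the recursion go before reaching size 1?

For divide and conquer with division factor 7:

Problem sizes at each level:
Level 0: 40353607
Level 1: 5764801
Level 2: 823543
Level 3: 117649
Level 4: 16807
Level 5: 2401
Level 6: 343
Level 7: 49
Level 8: 7
Level 9: 1

The root is level 0 and the size-1 base case is level 9 (the tree spans levels 0 through 9, i.e. 10 levels counting the root), so the depth is the number of divisions: log_7(40353607) = 9

The recursion tree depth is log_7(40353607) = 9. At each level, the problem size is divided by 7, so it takes 9 divisions to reduce to a base case of size 1. The algorithm makes 7 recursive calls at each level.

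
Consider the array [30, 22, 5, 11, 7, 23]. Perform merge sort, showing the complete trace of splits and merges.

Merge sort trace:

Split: [30, 22, 5, 11, 7, 23] -> [30, 22, 5] and [11, 7, 23]
  Split: [30, 22, 5] -> [30] and [22, 5]
    Split: [22, 5] -> [22] and [5]
    Merge: [22] + [5] -> [5, 22]
  Merge: [30] + [5, 22] -> [5, 22, 30]
  Split: [11, 7, 23] -> [11] and [7, 23]
    Split: [7, 23] -> [7] and [23]
    Merge: [7] + [23] -> [7, 23]
  Merge: [11] + [7, 23] -> [7, 11, 23]
Merge: [5, 22, 30] + [7, 11, 23] -> [5, 7, 11, 22, 23, 30]

Final sorted array: [5, 7, 11, 22, 23, 30]

The merge sort proceeds by recursively splitting the array and merging sorted halves.
After all merges, the sorted array is [5, 7, 11, 22, 23, 30].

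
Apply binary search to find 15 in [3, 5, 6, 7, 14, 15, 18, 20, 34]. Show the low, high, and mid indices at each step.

Binary search for 15 in [3, 5, 6, 7, 14, 15, 18, 20, 34]:

lo=0, hi=8, mid=4, arr[mid]=14 -> 14 < 15, search right half
lo=5, hi=8, mid=6, arr[mid]=18 -> 18 > 15, search left half
lo=5, hi=5, mid=5, arr[mid]=15 -> Found target at index 5!

Binary search finds 15 at index 5 after 3 comparisons. The search repeatedly halves the search space by comparing with the middle element.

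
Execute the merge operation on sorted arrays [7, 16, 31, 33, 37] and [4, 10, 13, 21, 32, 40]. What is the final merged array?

Merging process:

Compare 7 vs 4: take 4 from right. Merged: [4]
Compare 7 vs 10: take 7 from left. Merged: [4, 7]
Compare 16 vs 10: take 10 from right. Merged: [4, 7, 10]
Compare 16 vs 13: take 13 from right. Merged: [4, 7, 10, 13]
Compare 16 vs 21: take 16 from left. Merged: [4, 7, 10, 13, 16]
Compare 31 vs 21: take 21 from right. Merged: [4, 7, 10, 13, 16, 21]
Compare 31 vs 32: take 31 from left. Merged: [4, 7, 10, 13, 16, 21, 31]
Compare 33 vs 32: take 32 from right. Merged: [4, 7, 10, 13, 16, 21, 31, 32]
Compare 33 vs 40: take 33 from left. Merged: [4, 7, 10, 13, 16, 21, 31, 32, 33]
Compare 37 vs 40: take 37 from left. Merged: [4, 7, 10, 13, 16, 21, 31, 32, 33, 37]
Append remaining from right: [40]. Merged: [4, 7, 10, 13, 16, 21, 31, 32, 33, 37, 40]

Final merged array: [4, 7, 10, 13, 16, 21, 31, 32, 33, 37, 40]
Total comparisons: 10

The merged array is [4, 7, 10, 13, 16, 21, 31, 32, 33, 37, 40], requiring 10 comparisons. The merge step runs in O(n) time where n is the total number of elements.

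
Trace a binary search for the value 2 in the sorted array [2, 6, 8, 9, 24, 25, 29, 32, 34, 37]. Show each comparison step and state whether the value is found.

Binary search for 2 in [2, 6, 8, 9, 24, 25, 29, 32, 34, 37]:

lo=0, hi=9, mid=4, arr[mid]=24 -> 24 > 2, search left half
lo=0, hi=3, mid=1, arr[mid]=6 -> 6 > 2, search left half
lo=0, hi=0, mid=0, arr[mid]=2 -> Found target at index 0!

Binary search finds 2 at index 0 after 3 comparisons. The search repeatedly halves the search space by comparing with the middle element.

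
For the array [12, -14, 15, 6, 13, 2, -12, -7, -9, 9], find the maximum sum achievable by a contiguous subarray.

Using Kadane's algorithm on [12, -14, 15, 6, 13, 2, -12, -7, -9, 9]:

Scanning through the array:
Position 1 (value -14): max_ending_here = -2, max_so_far = 12
Position 2 (value 15): max_ending_here = 15, max_so_far = 15
Position 3 (value 6): max_ending_here = 21, max_so_far = 21
Position 4 (value 13): max_ending_here = 34, max_so_far = 34
Position 5 (value 2): max_ending_here = 36, max_so_far = 36
Position 6 (value -12): max_ending_here = 24, max_so_far = 36
Position 7 (value -7): max_ending_here = 17, max_so_far = 36
Position 8 (value -9): max_ending_here = 8, max_so_far = 36
Position 9 (value 9): max_ending_here = 17, max_so_far = 36

Maximum subarray: [15, 6, 13, 2]
Maximum sum: 36

The maximum subarray is [15, 6, 13, 2] with sum 36. This subarray runs from index 2 to index 5.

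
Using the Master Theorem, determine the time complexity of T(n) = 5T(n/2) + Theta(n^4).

Master Theorem for T(n) = 5T(n/2) + O(n^4):

a = 5, b = 2, c = 4
log_b(a) = log_2(5) = 2.3219

Case 3: c = 4 > log_2(5) = 2.3219
T(n) = O(n^4) = O(n^4)

For T(n) = 5T(n/2) + O(n^4): log_2(5) = 2.3219. This is Case 3 of the Master Theorem (c > log_b(a), work dominated by root), giving O(n^4).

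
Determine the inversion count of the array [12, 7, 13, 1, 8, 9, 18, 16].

Finding inversions in [12, 7, 13, 1, 8, 9, 18, 16]:

(0, 1): arr[0]=12 > arr[1]=7
(0, 3): arr[0]=12 > arr[3]=1
(0, 4): arr[0]=12 > arr[4]=8
(0, 5): arr[0]=12 > arr[5]=9
(1, 3): arr[1]=7 > arr[3]=1
(2, 3): arr[2]=13 > arr[3]=1
(2, 4): arr[2]=13 > arr[4]=8
(2, 5): arr[2]=13 > arr[5]=9
(6, 7): arr[6]=18 > arr[7]=16

Total inversions: 9

The array has 9 inversion(s): (0,1), (0,3), (0,4), (0,5), (1,3), (2,3), (2,4), (2,5), (6,7). Each pair (i,j) satisfies i < j and arr[i] > arr[j].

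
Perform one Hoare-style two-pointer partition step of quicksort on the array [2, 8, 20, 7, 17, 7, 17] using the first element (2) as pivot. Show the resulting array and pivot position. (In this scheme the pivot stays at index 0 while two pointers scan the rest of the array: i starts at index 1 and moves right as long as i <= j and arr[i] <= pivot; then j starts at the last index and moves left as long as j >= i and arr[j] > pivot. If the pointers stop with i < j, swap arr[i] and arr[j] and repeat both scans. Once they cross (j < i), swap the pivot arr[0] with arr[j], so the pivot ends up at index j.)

Hoare-style two-pointer partition with pivot = 2:

Initial array: [2, 8, 20, 7, 17, 7, 17]

Pointers start at i = 1, j = 6.
i ends at 1, j ends at 0: the pointers have crossed (j < i), so scanning stops.

j = 0, so swapping arr[0] with arr[j] leaves the pivot at position 0: [2, 8, 20, 7, 17, 7, 17]
Pivot position: 0

After partitioning with pivot 2, the array becomes [2, 8, 20, 7, 17, 7, 17]. The pivot is placed at index 0. All elements to the left of the pivot are <= 2, and all elements to the right are > 2.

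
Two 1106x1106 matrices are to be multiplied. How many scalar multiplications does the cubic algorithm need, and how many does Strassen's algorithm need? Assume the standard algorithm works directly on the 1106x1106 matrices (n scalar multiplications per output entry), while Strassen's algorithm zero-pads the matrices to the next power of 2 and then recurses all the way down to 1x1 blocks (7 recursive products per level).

Matrix multiplication for 1106x1106 matrices:

Strassen's algorithm requires power-of-2 dimensions. Pad 1106x1106 to 2048x2048 (next power of 2).

Standard algorithm: 1106^3 = 1352899016 multiplications
Strassen's algorithm: 7^(log2(2048)) = 7^11 = 1977326743 multiplications
Difference: 1352899016 - 1977326743 = -624427727 (Strassen uses MORE here due to padding overhead — for small or just-over-power-of-2 n, padding can outweigh the per-level savings)

Standard: 1352899016 multiplications (1106^3). Strassen: 1977326743 multiplications (7^11, after padding to 2048x2048). Strassen reduces 8 recursive multiplications to 7 at each level.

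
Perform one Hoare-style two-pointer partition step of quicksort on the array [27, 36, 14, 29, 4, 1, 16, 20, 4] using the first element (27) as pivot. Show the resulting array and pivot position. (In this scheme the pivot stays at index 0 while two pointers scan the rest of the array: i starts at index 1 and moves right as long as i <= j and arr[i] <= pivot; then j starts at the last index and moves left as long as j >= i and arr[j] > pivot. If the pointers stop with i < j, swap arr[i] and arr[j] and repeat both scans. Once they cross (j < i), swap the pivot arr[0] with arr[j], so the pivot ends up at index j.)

Hoare-style two-pointer partition with pivot = 27:

Initial array: [27, 36, 14, 29, 4, 1, 16, 20, 4]

Pointers start at i = 1, j = 8.
i stops at index 1 (arr[1]=36 > 27), j stops at index 8 (arr[8]=4 <= 27): swap arr[1] and arr[8], array becomes [27, 4, 14, 29, 4, 1, 16, 20, 36]
i stops at index 3 (arr[3]=29 > 27), j stops at index 7 (arr[7]=20 <= 27): swap arr[3] and arr[7], array becomes [27, 4, 14, 20, 4, 1, 16, 29, 36]
i ends at 7, j ends at 6: the pointers have crossed (j < i), so scanning stops.

Swap pivot arr[0] with arr[6] to place pivot at position 6: [16, 4, 14, 20, 4, 1, 27, 29, 36]
Pivot position: 6

After partitioning with pivot 27, the array becomes [16, 4, 14, 20, 4, 1, 27, 29, 36]. The pivot is placed at index 6. All elements to the left of the pivot are <= 27, and all elements to the right are > 27.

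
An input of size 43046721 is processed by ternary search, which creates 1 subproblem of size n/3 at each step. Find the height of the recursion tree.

For divide and conquer with division factor 3:

Problem sizes at each level:
Level 0: 43046721
Level 1: 14348907
Level 2: 4782969
Level 3: 1594323
Level 4: 531441
Level 5: 177147
Level 6: 59049
Level 7: 19683
Level 8: 6561
Level 9: 2187
Level 10: 729
Level 11: 243
Level 12: 81
Level 13: 27
Level 14: 9
Level 15: 3
Level 16: 1

The root is level 0 and the size-1 base case is level 16 (the tree spans levels 0 through 16, i.e. 17 levels counting the root), so the depth is the number of divisions: log_3(43046721) = 16

The recursion tree depth is log_3(43046721) = 16. At each level, the problem size is divided by 3, so it takes 16 divisions to reduce to a base case of size 1. The algorithm makes 1 recursive call at each level.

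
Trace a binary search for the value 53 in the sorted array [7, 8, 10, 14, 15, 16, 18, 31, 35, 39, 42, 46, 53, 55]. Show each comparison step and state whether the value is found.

Binary search for 53 in [7, 8, 10, 14, 15, 16, 18, 31, 35, 39, 42, 46, 53, 55]:

lo=0, hi=13, mid=6, arr[mid]=18 -> 18 < 53, search right half
lo=7, hi=13, mid=10, arr[mid]=42 -> 42 < 53, search right half
lo=11, hi=13, mid=12, arr[mid]=53 -> Found target at index 12!

Binary search finds 53 at index 12 after 3 comparisons. The search repeatedly halves the search space by comparing with the middle element.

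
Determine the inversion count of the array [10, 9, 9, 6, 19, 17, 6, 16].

Finding inversions in [10, 9, 9, 6, 19, 17, 6, 16]:

(0, 1): arr[0]=10 > arr[1]=9
(0, 2): arr[0]=10 > arr[2]=9
(0, 3): arr[0]=10 > arr[3]=6
(0, 6): arr[0]=10 > arr[6]=6
(1, 3): arr[1]=9 > arr[3]=6
(1, 6): arr[1]=9 > arr[6]=6
(2, 3): arr[2]=9 > arr[3]=6
(2, 6): arr[2]=9 > arr[6]=6
(4, 5): arr[4]=19 > arr[5]=17
(4, 6): arr[4]=19 > arr[6]=6
(4, 7): arr[4]=19 > arr[7]=16
(5, 6): arr[5]=17 > arr[6]=6
(5, 7): arr[5]=17 > arr[7]=16

Total inversions: 13

The array has 13 inversion(s): (0,1), (0,2), (0,3), (0,6), (1,3), (1,6), (2,3), (2,6), (4,5), (4,6), (4,7), (5,6), (5,7). Each pair (i,j) satisfies i < j and arr[i] > arr[j].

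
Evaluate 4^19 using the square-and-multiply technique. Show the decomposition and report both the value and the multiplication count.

Computing 4^19 by squaring (build up from 4^1; each line after the first costs one multiplication):

4^1 = 4
4^2 = (4^1)^2 = 4^2 = 16
4^4 = (4^2)^2 = 16^2 = 256
4^8 = (4^4)^2 = 256^2 = 65536
4^9 = 4 * 4^8 = 4 * 65536 = 262144
4^18 = (4^9)^2 = 262144^2 = 68719476736
4^19 = 4 * 4^18 = 4 * 68719476736 = 274877906944

Result: 274877906944
Multiplications needed: 6 (6 lines after 4^1)

4^19 = 274877906944. Using exponentiation by squaring, this requires 6 multiplications. The key idea: if the exponent is even, square the half-power; if odd, multiply by the base once.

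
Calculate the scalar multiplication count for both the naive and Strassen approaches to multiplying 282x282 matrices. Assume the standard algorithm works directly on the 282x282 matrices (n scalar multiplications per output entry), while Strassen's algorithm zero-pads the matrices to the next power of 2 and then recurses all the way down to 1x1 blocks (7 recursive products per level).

Matrix multiplication for 282x282 matrices:

Strassen's algorithm requires power-of-2 dimensions. Pad 282x282 to 512x512 (next power of 2).

Standard algorithm: 282^3 = 22425768 multiplications
Strassen's algorithm: 7^(log2(512)) = 7^9 = 40353607 multiplications
Difference: 22425768 - 40353607 = -17927839 (Strassen uses MORE here due to padding overhead — for small or just-over-power-of-2 n, padding can outweigh the per-level savings)

Standard: 22425768 multiplications (282^3). Strassen: 40353607 multiplications (7^9, after padding to 512x512). Strassen reduces 8 recursive multiplications to 7 at each level.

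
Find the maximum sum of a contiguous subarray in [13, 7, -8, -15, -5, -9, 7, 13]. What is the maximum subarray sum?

Using Kadane's algorithm on [13, 7, -8, -15, -5, -9, 7, 13]:

Scanning through the array:
Position 1 (value 7): max_ending_here = 20, max_so_far = 20
Position 2 (value -8): max_ending_here = 12, max_so_far = 20
Position 3 (value -15): max_ending_here = -3, max_so_far = 20
Position 4 (value -5): max_ending_here = -5, max_so_far = 20
Position 5 (value -9): max_ending_here = -9, max_so_far = 20
Position 6 (value 7): max_ending_here = 7, max_so_far = 20
Position 7 (value 13): max_ending_here = 20, max_so_far = 20

Maximum subarray: [13, 7]
Maximum sum: 20

The maximum subarray is [13, 7] with sum 20. This subarray runs from index 0 to index 1.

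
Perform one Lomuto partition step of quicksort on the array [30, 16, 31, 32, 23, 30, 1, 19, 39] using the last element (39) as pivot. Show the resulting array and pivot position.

Lomuto partition with pivot = 39:

Initial array: [30, 16, 31, 32, 23, 30, 1, 19, 39]

arr[0]=30 <= 39: swap with position 0, array becomes [30, 16, 31, 32, 23, 30, 1, 19, 39]
arr[1]=16 <= 39: swap with position 1, array becomes [30, 16, 31, 32, 23, 30, 1, 19, 39]
arr[2]=31 <= 39: swap with position 2, array becomes [30, 16, 31, 32, 23, 30, 1, 19, 39]
arr[3]=32 <= 39: swap with position 3, array becomes [30, 16, 31, 32, 23, 30, 1, 19, 39]
arr[4]=23 <= 39: swap with position 4, array becomes [30, 16, 31, 32, 23, 30, 1, 19, 39]
arr[5]=30 <= 39: swap with position 5, array becomes [30, 16, 31, 32, 23, 30, 1, 19, 39]
arr[6]=1 <= 39: swap with position 6, array becomes [30, 16, 31, 32, 23, 30, 1, 19, 39]
arr[7]=19 <= 39: swap with position 7, array becomes [30, 16, 31, 32, 23, 30, 1, 19, 39]

Place pivot at position 8: [30, 16, 31, 32, 23, 30, 1, 19, 39]
Pivot position: 8

After partitioning with pivot 39, the array becomes [30, 16, 31, 32, 23, 30, 1, 19, 39]. The pivot is placed at index 8. All elements to the left of the pivot are <= 39, and all elements to the right are > 39.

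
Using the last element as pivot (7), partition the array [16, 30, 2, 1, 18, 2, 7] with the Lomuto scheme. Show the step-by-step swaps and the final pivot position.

Lomuto partition with pivot = 7:

Initial array: [16, 30, 2, 1, 18, 2, 7]

arr[0]=16 > 7: no swap
arr[1]=30 > 7: no swap
arr[2]=2 <= 7: swap with position 0, array becomes [2, 30, 16, 1, 18, 2, 7]
arr[3]=1 <= 7: swap with position 1, array becomes [2, 1, 16, 30, 18, 2, 7]
arr[4]=18 > 7: no swap
arr[5]=2 <= 7: swap with position 2, array becomes [2, 1, 2, 30, 18, 16, 7]

Place pivot at position 3: [2, 1, 2, 7, 18, 16, 30]
Pivot position: 3

After partitioning with pivot 7, the array becomes [2, 1, 2, 7, 18, 16, 30]. The pivot is placed at index 3. All elements to the left of the pivot are <= 7, and all elements to the right are > 7.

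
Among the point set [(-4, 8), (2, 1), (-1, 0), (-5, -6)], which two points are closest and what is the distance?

Computing all pairwise distances among 4 points:

d((-4, 8), (2, 1)) = 9.2195
d((-4, 8), (-1, 0)) = 8.544
d((-4, 8), (-5, -6)) = 14.0357
d((2, 1), (-1, 0)) = 3.1623 <-- minimum
d((2, 1), (-5, -6)) = 9.8995
d((-1, 0), (-5, -6)) = 7.2111

Closest pair: (2, 1) and (-1, 0) with distance 3.1623

The closest pair is (2, 1) and (-1, 0) with Euclidean distance 3.1623. For 4 points, brute-force pairwise comparison is shown above. For large n, the divide-and-conquer algorithm (sort by x, recurse on halves, check the dividing strip) achieves O(n log n).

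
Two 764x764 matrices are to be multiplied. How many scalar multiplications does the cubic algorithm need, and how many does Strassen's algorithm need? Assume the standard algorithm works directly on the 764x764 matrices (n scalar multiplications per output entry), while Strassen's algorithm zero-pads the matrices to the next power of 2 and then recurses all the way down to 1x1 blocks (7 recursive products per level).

Matrix multiplication for 764x764 matrices:

Strassen's algorithm requires power-of-2 dimensions. Pad 764x764 to 1024x1024 (next power of 2).

Standard algorithm: 764^3 = 445943744 multiplications
Strassen's algorithm: 7^(log2(1024)) = 7^10 = 282475249 multiplications
Savings: 445943744 - 282475249 = 163468495 multiplications

Standard: 445943744 multiplications (764^3). Strassen: 282475249 multiplications (7^10, after padding to 1024x1024). Strassen reduces 8 recursive multiplications to 7 at each level.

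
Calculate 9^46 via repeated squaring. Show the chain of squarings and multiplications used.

Computing 9^46 by squaring (build up from 9^1; each line after the first costs one multiplication):

9^1 = 9
9^2 = (9^1)^2 = 9^2 = 81
9^4 = (9^2)^2 = 81^2 = 6561
9^5 = 9 * 9^4 = 9 * 6561 = 59049
9^10 = (9^5)^2 = 59049^2 = 3486784401
9^11 = 9 * 9^10 = 9 * 3486784401 = 31381059609
9^22 = (9^11)^2 = 31381059609^2 = 984770902183611232881
9^23 = 9 * 9^22 = 9 * 984770902183611232881 = 8862938119652501095929
9^46 = (9^23)^2 = 8862938119652501095929^2 = 78551672112789411833022577315290546060373041

Result: 78551672112789411833022577315290546060373041
Multiplications needed: 8 (8 lines after 9^1)

9^46 = 78551672112789411833022577315290546060373041. Using exponentiation by squaring, this requires 8 multiplications. The key idea: if the exponent is even, square the half-power; if odd, multiply by the base once.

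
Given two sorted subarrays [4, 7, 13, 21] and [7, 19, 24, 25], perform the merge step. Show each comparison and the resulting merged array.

Merging process:

Compare 4 vs 7: take 4 from left. Merged: [4]
Compare 7 vs 7: take 7 from left. Merged: [4, 7]
Compare 13 vs 7: take 7 from right. Merged: [4, 7, 7]
Compare 13 vs 19: take 13 from left. Merged: [4, 7, 7, 13]
Compare 21 vs 19: take 19 from right. Merged: [4, 7, 7, 13, 19]
Compare 21 vs 24: take 21 from left. Merged: [4, 7, 7, 13, 19, 21]
Append remaining from right: [24, 25]. Merged: [4, 7, 7, 13, 19, 21, 24, 25]

Final merged array: [4, 7, 7, 13, 19, 21, 24, 25]
Total comparisons: 6

The merged array is [4, 7, 7, 13, 19, 21, 24, 25], requiring 6 comparisons. The merge step runs in O(n) time where n is the total number of elements.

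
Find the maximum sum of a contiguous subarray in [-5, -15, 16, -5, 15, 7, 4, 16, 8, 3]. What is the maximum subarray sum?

Using Kadane's algorithm on [-5, -15, 16, -5, 15, 7, 4, 16, 8, 3]:

Scanning through the array:
Position 1 (value -15): max_ending_here = -15, max_so_far = -5
Position 2 (value 16): max_ending_here = 16, max_so_far = 16
Position 3 (value -5): max_ending_here = 11, max_so_far = 16
Position 4 (value 15): max_ending_here = 26, max_so_far = 26
Position 5 (value 7): max_ending_here = 33, max_so_far = 33
Position 6 (value 4): max_ending_here = 37, max_so_far = 37
Position 7 (value 16): max_ending_here = 53, max_so_far = 53
Position 8 (value 8): max_ending_here = 61, max_so_far = 61
Position 9 (value 3): max_ending_here = 64, max_so_far = 64

Maximum subarray: [16, -5, 15, 7, 4, 16, 8, 3]
Maximum sum: 64

The maximum subarray is [16, -5, 15, 7, 4, 16, 8, 3] with sum 64. This subarray runs from index 2 to index 9.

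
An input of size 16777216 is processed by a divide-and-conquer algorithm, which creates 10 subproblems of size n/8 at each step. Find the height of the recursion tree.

For divide and conquer with division factor 8:

Problem sizes at each level:
Level 0: 16777216
Level 1: 2097152
Level 2: 262144
Level 3: 32768
Level 4: 4096
Level 5: 512
Level 6: 64
Level 7: 8
Level 8: 1

The root is level 0 and the size-1 base case is level 8 (the tree spans levels 0 through 8, i.e. 9 levels counting the root), so the depth is the number of divisions: log_8(16777216) = 8

The recursion tree depth is log_8(16777216) = 8. At each level, the problem size is divided by 8, so it takes 8 divisions to reduce to a base case of size 1. The algorithm makes 10 recursive calls at each level.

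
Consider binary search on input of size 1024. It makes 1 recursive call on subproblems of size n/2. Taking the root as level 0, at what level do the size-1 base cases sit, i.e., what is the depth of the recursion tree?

For divide and conquer with division factor 2:

Problem sizes at each level:
Level 0: 1024
Level 1: 512
Level 2: 256
Level 3: 128
Level 4: 64
Level 5: 32
Level 6: 16
Level 7: 8
Level 8: 4
Level 9: 2
Level 10: 1

The root is level 0 and the size-1 base case is level 10 (the tree spans levels 0 through 10, i.e. 11 levels counting the root), so the depth is the number of divisions: log_2(1024) = 10

The recursion tree depth is log_2(1024) = 10. At each level, the problem size is divided by 2, so it takes 10 divisions to reduce to a base case of size 1. The algorithm makes 1 recursive call at each level.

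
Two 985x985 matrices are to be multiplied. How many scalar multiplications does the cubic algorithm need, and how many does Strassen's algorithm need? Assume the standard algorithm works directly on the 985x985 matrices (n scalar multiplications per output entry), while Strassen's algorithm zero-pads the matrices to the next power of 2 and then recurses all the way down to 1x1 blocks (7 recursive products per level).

Matrix multiplication for 985x985 matrices:

Strassen's algorithm requires power-of-2 dimensions. Pad 985x985 to 1024x1024 (next power of 2).

Standard algorithm: 985^3 = 955671625 multiplications
Strassen's algorithm: 7^(log2(1024)) = 7^10 = 282475249 multiplications
Savings: 955671625 - 282475249 = 673196376 multiplications

Standard: 955671625 multiplications (985^3). Strassen: 282475249 multiplications (7^10, after padding to 1024x1024). Strassen reduces 8 recursive multiplications to 7 at each level.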